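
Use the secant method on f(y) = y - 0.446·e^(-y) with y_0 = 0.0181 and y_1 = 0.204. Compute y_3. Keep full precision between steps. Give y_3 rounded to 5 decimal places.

0.32285

Secant update: y_(k+1) = y_k − f(y_k)·(y_k − y_(k-1))/(f(y_k) − f(y_(k-1))).
f(y_0) = -0.419900, f(y_1) = -0.159696
y_2 = 0.204000 - (-0.159696)·(0.204000 - 0.018100)/(-0.159696 - (-0.419900)) = 0.318093; f(y_2) = -0.006387
y_3 = 0.318093 - (-0.006387)·(0.318093 - 0.204000)/(-0.006387 - (-0.159696)) = 0.322847; f(y_3) = -0.000095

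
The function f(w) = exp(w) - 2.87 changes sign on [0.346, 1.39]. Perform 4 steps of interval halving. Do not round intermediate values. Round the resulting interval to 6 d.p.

[0.998500, 1.063750]

f(0.346000) = -1.456597, f(1.390000) = 1.144850 (opposite signs)
step 1: m = 0.868000, f(m) = -0.487858 < 0 → root in [0.868000, 1.390000]
step 2: m = 1.129000, f(m) = 0.222562 > 0 → root in [0.868000, 1.129000]
step 3: m = 0.998500, f(m) = -0.155793 < 0 → root in [0.998500, 1.129000]
step 4: m = 1.063750, f(m) = 0.027215 > 0 → root in [0.998500, 1.063750]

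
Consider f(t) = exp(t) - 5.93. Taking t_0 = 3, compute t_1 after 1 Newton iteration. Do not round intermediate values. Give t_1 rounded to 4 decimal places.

2.2952

f'(t) = exp(t)
t_0 = 3.000000: f = 14.155537, f' = 20.085537 → t_1 = 3.000000 - (14.155537)/(20.085537) = 2.295237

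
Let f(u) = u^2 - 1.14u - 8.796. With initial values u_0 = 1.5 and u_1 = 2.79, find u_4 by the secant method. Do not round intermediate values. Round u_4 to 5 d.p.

3.58407

f(u_0) = -8.256000, f(u_1) = -4.192500
u_2 = 2.790000 - (-4.192500)·(2.790000 - 1.500000)/(-4.192500 - (-8.256000)) = 4.120952; f(u_2) = 3.488363
u_3 = 4.120952 - (3.488363)·(4.120952 - 2.790000)/(3.488363 - (-4.192500)) = 3.516483; f(u_3) = -0.439137
u_4 = 3.516483 - (-0.439137)·(3.516483 - 4.120952)/(-0.439137 - (3.488363)) = 3.584069; f(u_4) = -0.036286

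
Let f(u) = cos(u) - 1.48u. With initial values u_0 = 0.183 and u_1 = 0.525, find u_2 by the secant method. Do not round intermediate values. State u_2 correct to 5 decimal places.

Secant update: u_(k+1) = u_k − f(u_k)·(u_k − u_(k-1))/(f(u_k) − f(u_(k-1))).
f(u_0) = 0.712462, f(u_1) = 0.088324
u_2 = 0.525000 - (0.088324)·(0.525000 - 0.183000)/(0.088324 - (0.712462)) = 0.573398; f(u_2) = -0.008566

0.57340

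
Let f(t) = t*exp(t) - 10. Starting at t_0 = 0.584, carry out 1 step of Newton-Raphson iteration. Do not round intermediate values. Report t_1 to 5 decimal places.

Newton update: t ← t − f(t)/f'(t).
f'(t) = (t+1)*exp(t)
t_0 = 0.584000: f = -8.952773, f' = 2.840424 → t_1 = 0.584000 - (-8.952773)/(2.840424) = 3.735914

3.73591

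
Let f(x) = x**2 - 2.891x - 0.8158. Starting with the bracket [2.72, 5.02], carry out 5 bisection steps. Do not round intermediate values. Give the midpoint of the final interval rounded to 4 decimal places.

f(2.720000) = -1.280920, f(5.020000) = 9.871780 (opposite signs)
step 1: m = 3.870000, f(m) = 2.972930 > 0 → root in [2.720000, 3.870000]
step 2: m = 3.295000, f(m) = 0.515380 > 0 → root in [2.720000, 3.295000]
step 3: m = 3.007500, f(m) = -0.465426 < 0 → root in [3.007500, 3.295000]
step 4: m = 3.151250, f(m) = 0.004313 > 0 → root in [3.007500, 3.151250]
step 5: m = 3.079375, f(m) = -0.235723 < 0 → root in [3.079375, 3.151250]
Midpoint of [3.079375, 3.151250] = 3.115312

3.1153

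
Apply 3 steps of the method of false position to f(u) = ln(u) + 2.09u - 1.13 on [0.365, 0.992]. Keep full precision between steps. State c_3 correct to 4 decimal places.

0.7073

f(0.365000) = -1.375008, f(0.992000) = 0.935248
step 1: c = 0.738175, f(c) = 0.109212 > 0 → new bracket [0.365000, 0.738175]
step 2: c = 0.710716, f(c) = 0.013915 > 0 → new bracket [0.365000, 0.710716]
step 3: c = 0.707253, f(c) = 0.001791 > 0 → new bracket [0.365000, 0.707253]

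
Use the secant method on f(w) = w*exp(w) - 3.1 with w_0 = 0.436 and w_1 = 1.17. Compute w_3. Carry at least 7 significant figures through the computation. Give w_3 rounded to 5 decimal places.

1.06258

Secant update: w_(k+1) = w_k − f(w_k)·(w_k − w_(k-1))/(f(w_k) − f(w_(k-1))).
f(w_0) = -2.425722, f(w_1) = 0.669731
w_2 = 1.170000 - (0.669731)·(1.170000 - 0.436000)/(0.669731 - (-2.425722)) = 1.011192; f(w_2) = -0.320359
w_3 = 1.011192 - (-0.320359)·(1.011192 - 1.170000)/(-0.320359 - (0.669731)) = 1.062577; f(w_3) = -0.025096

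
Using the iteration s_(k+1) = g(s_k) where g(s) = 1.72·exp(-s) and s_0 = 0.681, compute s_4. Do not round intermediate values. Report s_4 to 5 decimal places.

0.74476

s_1 = g(0.681000) = 0.870510
s_2 = g(0.870510) = 0.720229
s_3 = g(0.720229) = 0.837022
s_4 = g(0.837022) = 0.744757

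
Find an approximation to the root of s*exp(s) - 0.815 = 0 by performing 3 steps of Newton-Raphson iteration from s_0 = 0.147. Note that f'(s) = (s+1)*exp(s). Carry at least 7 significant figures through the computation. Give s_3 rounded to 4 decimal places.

0.4964

s_0 = 0.147000: f = -0.644722, f' = 1.328632 → s_1 = 0.147000 - (-0.644722)/(1.328632) = 0.632252
s_1 = 0.632252: f = 0.374801, f' = 3.071646 → s_2 = 0.632252 - (0.374801)/(3.071646) = 0.510233
s_2 = 0.510233: f = 0.034884, f' = 2.515563 → s_3 = 0.510233 - (0.034884)/(2.515563) = 0.496366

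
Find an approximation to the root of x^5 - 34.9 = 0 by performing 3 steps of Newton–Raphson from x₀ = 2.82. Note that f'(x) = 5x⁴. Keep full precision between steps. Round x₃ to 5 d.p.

2.04093

Newton update: x ← x − f(x)/f'(x).
x_0 = 2.820000: f = 143.438677, f' = 316.203329 → x_1 = 2.820000 - (143.438677)/(316.203329) = 2.366372
x_1 = 2.366372: f = 39.301914, f' = 156.784126 → x_2 = 2.366372 - (39.301914)/(156.784126) = 2.115697
x_2 = 2.115697: f = 7.490352, f' = 100.180599 → x_3 = 2.115697 - (7.490352)/(100.180599) = 2.040928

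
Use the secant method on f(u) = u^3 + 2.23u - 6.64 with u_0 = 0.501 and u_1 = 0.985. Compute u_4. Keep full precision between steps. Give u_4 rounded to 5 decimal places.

Secant update: u_(k+1) = u_k − f(u_k)·(u_k − u_(k-1))/(f(u_k) − f(u_(k-1))).
f(u_0) = -5.397018, f(u_1) = -3.487778
u_2 = 0.985000 - (-3.487778)·(0.985000 - 0.501000)/(-3.487778 - (-5.397018)) = 1.869166; f(u_2) = 4.058695
u_3 = 1.869166 - (4.058695)·(1.869166 - 0.985000)/(4.058695 - (-3.487778)) = 1.393638; f(u_3) = -0.825428
u_4 = 1.393638 - (-0.825428)·(1.393638 - 1.869166)/(-0.825428 - (4.058695)) = 1.474003; f(u_4) = -0.150428

1.47400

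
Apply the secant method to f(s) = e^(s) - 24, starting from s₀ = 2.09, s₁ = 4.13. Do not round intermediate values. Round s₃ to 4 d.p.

Secant update: s_(k+1) = s_k − f(s_k)·(s_k − s_(k-1))/(f(s_k) − f(s_(k-1))).
f(s_0) = -15.915085, f(s_1) = 38.177923
s_2 = 4.130000 - (38.177923)·(4.130000 - 2.090000)/(38.177923 - (-15.915085)) = 2.690203; f(s_2) = -9.265337
s_3 = 2.690203 - (-9.265337)·(2.690203 - 4.130000)/(-9.265337 - (38.177923)) = 2.971385; f(s_3) = -4.481064

2.9714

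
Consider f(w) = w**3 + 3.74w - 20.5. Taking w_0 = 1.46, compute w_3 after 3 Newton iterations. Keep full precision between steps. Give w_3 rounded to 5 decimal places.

f'(w) = 3w**2 + 3.74
w_0 = 1.460000: f = -11.927464, f' = 10.134800 → w_1 = 1.460000 - (-11.927464)/(10.134800) = 2.636882
w_1 = 2.636882: f = 7.696567, f' = 24.599441 → w_2 = 2.636882 - (7.696567)/(24.599441) = 2.324006
w_2 = 2.324006: f = 0.743755, f' = 19.943017 → w_3 = 2.324006 - (0.743755)/(19.943017) = 2.286712

2.28671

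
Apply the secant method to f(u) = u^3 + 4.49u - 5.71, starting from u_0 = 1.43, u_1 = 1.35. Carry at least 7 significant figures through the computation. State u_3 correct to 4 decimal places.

f(u_0) = 3.634907, f(u_1) = 2.811875
u_2 = 1.350000 - (2.811875)·(1.350000 - 1.430000)/(2.811875 - (3.634907)) = 1.076681; f(u_2) = 0.372434
u_3 = 1.076681 - (0.372434)·(1.076681 - 1.350000)/(0.372434 - (2.811875)) = 1.034953; f(u_3) = 0.045508

1.0350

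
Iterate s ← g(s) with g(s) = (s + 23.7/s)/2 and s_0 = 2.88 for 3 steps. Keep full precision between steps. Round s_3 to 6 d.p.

s_1 = g(2.880000) = 5.554583
s_2 = g(5.554583) = 4.910665
s_3 = g(4.910665) = 4.868448

4.868448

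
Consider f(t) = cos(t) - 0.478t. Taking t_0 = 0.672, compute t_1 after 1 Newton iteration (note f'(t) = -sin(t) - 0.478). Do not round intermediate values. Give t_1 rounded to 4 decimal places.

Newton update: t ← t − f(t)/f'(t).
t_0 = 0.672000: f = 0.461362, f' = -1.100552 → t_1 = 0.672000 - (0.461362)/(-1.100552) = 1.091210

1.0912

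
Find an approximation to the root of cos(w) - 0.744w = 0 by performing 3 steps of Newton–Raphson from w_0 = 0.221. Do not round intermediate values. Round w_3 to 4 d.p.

f'(w) = -sin(w) - 0.744
w_0 = 0.221000: f = 0.811255, f' = -0.963205 → w_1 = 0.221000 - (0.811255)/(-0.963205) = 1.063245
w_1 = 1.063245: f = -0.305015, f' = -1.617937 → w_2 = 1.063245 - (-0.305015)/(-1.617937) = 0.874724
w_2 = 0.874724: f = -0.009586, f' = -1.511366 → w_3 = 0.874724 - (-0.009586)/(-1.511366) = 0.868381

0.8684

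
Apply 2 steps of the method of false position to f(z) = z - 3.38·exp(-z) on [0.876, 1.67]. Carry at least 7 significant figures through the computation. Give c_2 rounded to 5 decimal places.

1.11398

f(0.876000) = -0.531585, f(1.670000) = 1.033725
step 1: c = 1.145645, f(c) = 0.070743 > 0 → new bracket [0.876000, 1.145645]
step 2: c = 1.113976, f(c) = 0.004487 > 0 → new bracket [0.876000, 1.113976]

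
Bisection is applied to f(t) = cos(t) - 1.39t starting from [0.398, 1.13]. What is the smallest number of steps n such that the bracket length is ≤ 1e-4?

Initial width b − a = 1.13 − 0.398 = 0.732000.
After n steps the width is (b−a)/2^n; need (b−a)/2^n ≤ 1e-4.
So n ≥ log₂(0.732000/1e-4) = log₂(7320.0000) ≈ 12.8376.
Hence n = 13.

13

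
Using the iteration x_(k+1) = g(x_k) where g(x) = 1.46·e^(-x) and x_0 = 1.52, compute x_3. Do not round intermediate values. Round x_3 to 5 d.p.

0.50537

x_1 = g(1.520000) = 0.319319
x_2 = g(0.319319) = 1.060899
x_3 = g(1.060899) = 0.505371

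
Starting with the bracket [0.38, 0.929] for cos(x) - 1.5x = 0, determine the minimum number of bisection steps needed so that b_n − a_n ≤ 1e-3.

Initial width b − a = 0.929 − 0.38 = 0.549000.
After n steps the width is (b−a)/2^n; need (b−a)/2^n ≤ 1e-3.
So n ≥ log₂(0.549000/1e-3) = log₂(549.0000) ≈ 9.1007.
Hence n = 10.

10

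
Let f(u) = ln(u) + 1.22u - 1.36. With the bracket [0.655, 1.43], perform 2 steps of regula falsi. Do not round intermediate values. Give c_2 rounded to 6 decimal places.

1.067263

f(0.655000) = -0.984020, f(1.430000) = 0.742274
step 1: c = 1.096764, f(c) = 0.070417 > 0 → new bracket [0.655000, 1.096764]
step 2: c = 1.067263, f(c) = 0.007158 > 0 → new bracket [0.655000, 1.067263]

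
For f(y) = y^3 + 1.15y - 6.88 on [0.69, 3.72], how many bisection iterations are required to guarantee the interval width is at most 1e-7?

Initial width b − a = 3.72 − 0.69 = 3.030000.
After n steps the width is (b−a)/2^n; need (b−a)/2^n ≤ 1e-7.
So n ≥ log₂(3.030000/1e-7) = log₂(30300000.0000) ≈ 24.8528.
Hence n = 25.

25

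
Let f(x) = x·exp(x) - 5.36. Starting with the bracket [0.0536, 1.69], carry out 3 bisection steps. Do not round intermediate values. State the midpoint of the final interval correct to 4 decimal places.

1.3832

f(0.053600) = -5.303449, f(1.690000) = 3.798922 (opposite signs)
step 1: m = 0.871800, f(m) = -3.275342 < 0 → root in [0.871800, 1.690000]
step 2: m = 1.280900, f(m) = -0.748916 < 0 → root in [1.280900, 1.690000]
step 3: m = 1.485450, f(m) = 1.201162 > 0 → root in [1.280900, 1.485450]
Midpoint of [1.280900, 1.485450] = 1.383175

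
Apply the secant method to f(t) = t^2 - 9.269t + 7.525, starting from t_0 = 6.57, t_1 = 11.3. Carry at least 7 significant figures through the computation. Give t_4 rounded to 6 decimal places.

Secant update: t_(k+1) = t_k − f(t_k)·(t_k − t_(k-1))/(f(t_k) − f(t_(k-1))).
f(t_0) = -10.207430, f(t_1) = 30.475300
t_2 = 11.300000 - (30.475300)·(11.300000 - 6.570000)/(30.475300 - (-10.207430)) = 7.756772; f(t_2) = -4.205005
t_3 = 7.756772 - (-4.205005)·(7.756772 - 11.300000)/(-4.205005 - (30.475300)) = 8.186391; f(t_3) = -1.337663
t_4 = 8.186391 - (-1.337663)·(8.186391 - 7.756772)/(-1.337663 - (-4.205005)) = 8.386815; f(t_4) = 0.126276

8.386815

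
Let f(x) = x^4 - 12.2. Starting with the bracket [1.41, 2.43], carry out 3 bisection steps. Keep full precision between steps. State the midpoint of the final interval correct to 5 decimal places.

f(1.410000) = -8.247458, f(2.430000) = 22.667844 (opposite signs)
step 1: m = 1.920000, f(m) = 1.389545 > 0 → root in [1.410000, 1.920000]
step 2: m = 1.665000, f(m) = -4.514769 < 0 → root in [1.665000, 1.920000]
step 3: m = 1.792500, f(m) = -1.876270 < 0 → root in [1.792500, 1.920000]
Midpoint of [1.792500, 1.920000] = 1.856250

1.85625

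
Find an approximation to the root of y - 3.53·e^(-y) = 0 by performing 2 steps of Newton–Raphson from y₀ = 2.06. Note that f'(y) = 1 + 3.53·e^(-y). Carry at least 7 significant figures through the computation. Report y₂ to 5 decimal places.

1.12550

y_0 = 2.060000: f = 1.610087, f' = 1.449913 → y_1 = 2.060000 - (1.610087)/(1.449913) = 0.949528
y_1 = 0.949528: f = -0.416313, f' = 2.365841 → y_2 = 0.949528 - (-0.416313)/(2.365841) = 1.125496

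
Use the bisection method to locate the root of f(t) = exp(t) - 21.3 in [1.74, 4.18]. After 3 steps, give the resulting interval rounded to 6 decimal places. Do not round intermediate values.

f(1.740000) = -15.602657, f(4.180000) = 44.065853 (opposite signs)
step 1: m = 2.960000, f(m) = -2.002028 < 0 → root in [2.960000, 4.180000]
step 2: m = 3.570000, f(m) = 14.216593 > 0 → root in [2.960000, 3.570000]
step 3: m = 3.265000, f(m) = 4.880111 > 0 → root in [2.960000, 3.265000]

[2.960000, 3.265000]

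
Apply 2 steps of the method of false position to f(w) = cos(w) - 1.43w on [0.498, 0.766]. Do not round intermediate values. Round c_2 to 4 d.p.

f(0.498000) = 0.166400, f(0.766000) = -0.374691
step 1: c = 0.580417, f(c) = 0.006237 > 0 → new bracket [0.580417, 0.766000]
step 2: c = 0.583456, f(c) = 0.000222 > 0 → new bracket [0.583456, 0.766000]

0.5835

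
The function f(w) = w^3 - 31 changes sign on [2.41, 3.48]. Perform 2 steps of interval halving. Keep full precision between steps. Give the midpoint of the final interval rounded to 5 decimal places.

3.07875

f(2.410000) = -17.002479, f(3.480000) = 11.144192 (opposite signs)
step 1: m = 2.945000, f(m) = -5.457941 < 0 → root in [2.945000, 3.480000]
step 2: m = 3.212500, f(m) = 2.153502 > 0 → root in [2.945000, 3.212500]
Midpoint of [2.945000, 3.212500] = 3.078750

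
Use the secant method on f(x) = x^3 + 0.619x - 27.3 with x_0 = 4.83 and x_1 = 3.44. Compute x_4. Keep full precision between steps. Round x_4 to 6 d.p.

f(x_0) = 88.368357, f(x_1) = 15.536944
x_2 = 3.440000 - (15.536944)·(3.440000 - 4.830000)/(15.536944 - (88.368357)) = 3.143475; f(x_2) = 5.707848
x_3 = 3.143475 - (5.707848)·(3.143475 - 3.440000)/(5.707848 - (15.536944)) = 2.971280; f(x_3) = 0.771176
x_4 = 2.971280 - (0.771176)·(2.971280 - 3.143475)/(0.771176 - (5.707848)) = 2.944381; f(x_4) = 0.048516

2.944381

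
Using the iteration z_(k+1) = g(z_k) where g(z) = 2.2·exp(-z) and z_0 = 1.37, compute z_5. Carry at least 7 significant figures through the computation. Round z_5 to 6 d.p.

z_1 = g(1.370000) = 0.559035
z_2 = g(0.559035) = 1.257873
z_3 = g(1.257873) = 0.625368
z_4 = g(0.625368) = 1.177142
z_5 = g(1.177142) = 0.677948

0.677948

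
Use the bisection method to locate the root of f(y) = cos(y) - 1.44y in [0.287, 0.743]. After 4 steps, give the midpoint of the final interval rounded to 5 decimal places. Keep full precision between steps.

f(0.287000) = 0.545817, f(0.743000) = -0.333478 (opposite signs)
step 1: m = 0.515000, f(m) = 0.128693 > 0 → root in [0.515000, 0.743000]
step 2: m = 0.629000, f(m) = -0.097144 < 0 → root in [0.515000, 0.629000]
step 3: m = 0.572000, f(m) = 0.017140 > 0 → root in [0.572000, 0.629000]
step 4: m = 0.600500, f(m) = -0.039667 < 0 → root in [0.572000, 0.600500]
Midpoint of [0.572000, 0.600500] = 0.586250

0.58625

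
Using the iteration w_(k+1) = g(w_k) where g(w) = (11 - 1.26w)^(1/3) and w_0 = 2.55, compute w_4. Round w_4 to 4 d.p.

w_1 = g(2.550000) = 1.982090
w_2 = g(1.982090) = 2.041033
w_3 = g(2.041033) = 2.035073
w_4 = g(2.035073) = 2.035677

2.0357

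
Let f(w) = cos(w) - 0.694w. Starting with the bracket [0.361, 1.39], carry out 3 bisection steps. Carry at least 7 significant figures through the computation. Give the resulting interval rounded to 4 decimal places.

f(0.361000) = 0.685010, f(1.390000) = -0.784847 (opposite signs)
step 1: m = 0.875500, f(m) = 0.033016 > 0 → root in [0.875500, 1.390000]
step 2: m = 1.132750, f(m) = -0.361957 < 0 → root in [0.875500, 1.132750]
step 3: m = 1.004125, f(m) = -0.160036 < 0 → root in [0.875500, 1.004125]

[0.8755, 1.0041]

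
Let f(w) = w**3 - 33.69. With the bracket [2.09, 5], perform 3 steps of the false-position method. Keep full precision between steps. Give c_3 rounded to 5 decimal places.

3.14028

f(2.090000) = -24.560671, f(5.000000) = 91.310000
step 1: c = 2.706822, f(c) = -13.857431 < 0 → new bracket [2.706822, 5.000000]
step 2: c = 3.008983, f(c) = -6.446722 < 0 → new bracket [3.008983, 5.000000]
step 3: c = 3.140284, f(c) = -2.722451 < 0 → new bracket [3.140284, 5.000000]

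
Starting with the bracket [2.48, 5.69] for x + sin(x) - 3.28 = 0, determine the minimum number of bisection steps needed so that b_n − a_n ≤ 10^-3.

12

Initial width b − a = 5.69 − 2.48 = 3.210000.
After n steps the width is (b−a)/2^n; need (b−a)/2^n ≤ 10^-3.
So n ≥ log₂(3.210000/10^-3) = log₂(3210.0000) ≈ 11.6484.
Hence n = 12.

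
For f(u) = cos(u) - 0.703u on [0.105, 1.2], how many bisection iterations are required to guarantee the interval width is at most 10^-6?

21

Initial width b − a = 1.2 − 0.105 = 1.095000.
After n steps the width is (b−a)/2^n; need (b−a)/2^n ≤ 10^-6.
So n ≥ log₂(1.095000/10^-6) = log₂(1095000.0000) ≈ 20.0625.
Hence n = 21.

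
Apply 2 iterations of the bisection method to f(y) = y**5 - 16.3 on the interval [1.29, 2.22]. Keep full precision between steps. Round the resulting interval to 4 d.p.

[1.5225, 1.7550]

f(1.290000) = -12.727695, f(2.220000) = 37.621861 (opposite signs)
step 1: m = 1.755000, f(m) = 0.348902 > 0 → root in [1.290000, 1.755000]
step 2: m = 1.522500, f(m) = -8.119375 < 0 → root in [1.522500, 1.755000]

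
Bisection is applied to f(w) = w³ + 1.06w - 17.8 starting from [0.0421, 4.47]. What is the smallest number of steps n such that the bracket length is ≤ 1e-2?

9

Initial width b − a = 4.47 − 0.0421 = 4.427900.
After n steps the width is (b−a)/2^n; need (b−a)/2^n ≤ 1e-2.
So n ≥ log₂(4.427900/1e-2) = log₂(442.7900) ≈ 8.7905.
Hence n = 9.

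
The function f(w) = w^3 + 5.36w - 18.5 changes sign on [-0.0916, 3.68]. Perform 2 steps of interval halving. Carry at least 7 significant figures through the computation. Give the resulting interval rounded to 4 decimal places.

[1.7942, 2.7371]

f(-0.091600) = -18.991745, f(3.680000) = 51.060832 (opposite signs)
step 1: m = 1.794200, f(m) = -3.107283 < 0 → root in [1.794200, 3.680000]
step 2: m = 2.737100, f(m) = 16.676433 > 0 → root in [1.794200, 2.737100]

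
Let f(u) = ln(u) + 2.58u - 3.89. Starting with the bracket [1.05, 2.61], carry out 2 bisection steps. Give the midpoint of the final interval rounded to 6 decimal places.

1.245000

f(1.050000) = -1.132210, f(2.610000) = 3.803150 (opposite signs)
step 1: m = 1.830000, f(m) = 1.435716 > 0 → root in [1.050000, 1.830000]
step 2: m = 1.440000, f(m) = 0.189843 > 0 → root in [1.050000, 1.440000]
Midpoint of [1.050000, 1.440000] = 1.245000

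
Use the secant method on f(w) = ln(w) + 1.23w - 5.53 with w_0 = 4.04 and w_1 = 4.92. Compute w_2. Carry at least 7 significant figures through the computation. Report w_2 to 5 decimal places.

f(w_0) = 0.835445, f(w_1) = 2.114909
w_2 = 4.920000 - (2.114909)·(4.920000 - 4.040000)/(2.114909 - (0.835445)) = 3.465391; f(w_2) = -0.024743

3.46539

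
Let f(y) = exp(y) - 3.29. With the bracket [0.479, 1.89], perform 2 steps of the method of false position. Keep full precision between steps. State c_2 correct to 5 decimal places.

1.11458

f(0.479000) = -1.675541, f(1.890000) = 3.329369
step 1: c = 0.951374, f(c) = -0.700736 < 0 → new bracket [0.951374, 1.890000]
step 2: c = 1.114578, f(c) = -0.241719 < 0 → new bracket [1.114578, 1.890000]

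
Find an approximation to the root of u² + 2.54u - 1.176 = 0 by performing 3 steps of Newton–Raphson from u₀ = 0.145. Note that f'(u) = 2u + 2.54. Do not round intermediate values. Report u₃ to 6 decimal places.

u_0 = 0.145000: f = -0.786675, f' = 2.830000 → u_1 = 0.145000 - (-0.786675)/(2.830000) = 0.422977
u_1 = 0.422977: f = 0.077271, f' = 3.385954 → u_2 = 0.422977 - (0.077271)/(3.385954) = 0.400156
u_2 = 0.400156: f = 0.000521, f' = 3.340312 → u_3 = 0.400156 - (0.000521)/(3.340312) = 0.400000

0.400000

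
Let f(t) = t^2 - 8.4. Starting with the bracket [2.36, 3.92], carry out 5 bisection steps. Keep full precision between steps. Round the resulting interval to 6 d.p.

f(2.360000) = -2.830400, f(3.920000) = 6.966400 (opposite signs)
step 1: m = 3.140000, f(m) = 1.459600 > 0 → root in [2.360000, 3.140000]
step 2: m = 2.750000, f(m) = -0.837500 < 0 → root in [2.750000, 3.140000]
step 3: m = 2.945000, f(m) = 0.273025 > 0 → root in [2.750000, 2.945000]
step 4: m = 2.847500, f(m) = -0.291744 < 0 → root in [2.847500, 2.945000]
step 5: m = 2.896250, f(m) = -0.011736 < 0 → root in [2.896250, 2.945000]

[2.896250, 2.945000]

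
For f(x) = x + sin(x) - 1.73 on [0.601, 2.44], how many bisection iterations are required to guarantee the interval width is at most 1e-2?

Initial width b − a = 2.44 − 0.601 = 1.839000.
After n steps the width is (b−a)/2^n; need (b−a)/2^n ≤ 1e-2.
So n ≥ log₂(1.839000/1e-2) = log₂(183.9000) ≈ 7.5228.
Hence n = 8.

8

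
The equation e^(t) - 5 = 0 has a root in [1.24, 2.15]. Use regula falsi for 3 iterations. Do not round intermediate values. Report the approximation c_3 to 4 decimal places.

f(1.240000) = -1.544387, f(2.150000) = 3.584858
step 1: c = 1.513996, f(c) = -0.455145 < 0 → new bracket [1.513996, 2.150000]
step 2: c = 1.585648, f(c) = -0.117547 < 0 → new bracket [1.585648, 2.150000]
step 3: c = 1.603565, f(c) = -0.029277 < 0 → new bracket [1.603565, 2.150000]

1.6036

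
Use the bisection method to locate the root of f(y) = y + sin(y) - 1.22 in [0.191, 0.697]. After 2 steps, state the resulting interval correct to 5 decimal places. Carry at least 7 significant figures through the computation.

f(0.191000) = -0.839159, f(0.697000) = 0.118920 (opposite signs)
step 1: m = 0.444000, f(m) = -0.346445 < 0 → root in [0.444000, 0.697000]
step 2: m = 0.570500, f(m) = -0.109447 < 0 → root in [0.570500, 0.697000]

[0.57050, 0.69700]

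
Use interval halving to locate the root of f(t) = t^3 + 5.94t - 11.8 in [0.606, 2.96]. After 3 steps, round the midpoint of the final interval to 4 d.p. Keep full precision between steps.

f(0.606000) = -7.977815, f(2.960000) = 31.716736 (opposite signs)
step 1: m = 1.783000, f(m) = 4.459336 > 0 → root in [0.606000, 1.783000]
step 2: m = 1.194500, f(m) = -3.000321 < 0 → root in [1.194500, 1.783000]
step 3: m = 1.488750, f(m) = 0.342806 > 0 → root in [1.194500, 1.488750]
Midpoint of [1.194500, 1.488750] = 1.341625

1.3416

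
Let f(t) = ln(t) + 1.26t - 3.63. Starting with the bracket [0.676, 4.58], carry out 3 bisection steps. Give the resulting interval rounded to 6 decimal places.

f(0.676000) = -3.169802, f(4.580000) = 3.662499 (opposite signs)
step 1: m = 2.628000, f(m) = 0.647503 > 0 → root in [0.676000, 2.628000]
step 2: m = 1.652000, f(m) = -1.046493 < 0 → root in [1.652000, 2.628000]
step 3: m = 2.140000, f(m) = -0.172794 < 0 → root in [2.140000, 2.628000]

[2.140000, 2.628000]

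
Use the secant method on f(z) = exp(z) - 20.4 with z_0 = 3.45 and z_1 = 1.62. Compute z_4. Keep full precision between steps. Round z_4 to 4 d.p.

Secant update: z_(k+1) = z_k − f(z_k)·(z_k − z_(k-1))/(f(z_k) − f(z_(k-1))).
f(z_0) = 11.100392, f(z_1) = -15.346910
z_2 = 1.620000 - (-15.346910)·(1.620000 - 3.450000)/(-15.346910 - (11.100392)) = 2.681917; f(z_2) = -5.786917
z_3 = 2.681917 - (-5.786917)·(2.681917 - 1.620000)/(-5.786917 - (-15.346910)) = 3.324724; f(z_3) = 7.391324
z_4 = 3.324724 - (7.391324)·(3.324724 - 2.681917)/(7.391324 - (-5.786917)) = 2.964191; f(z_4) = -1.020985

2.9642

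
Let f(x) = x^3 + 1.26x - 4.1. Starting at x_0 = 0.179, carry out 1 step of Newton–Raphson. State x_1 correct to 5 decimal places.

f'(x) = 3x^2 + 1.26
x_0 = 0.179000: f = -3.868725, f' = 1.356123 → x_1 = 0.179000 - (-3.868725)/(1.356123) = 3.031783

3.03178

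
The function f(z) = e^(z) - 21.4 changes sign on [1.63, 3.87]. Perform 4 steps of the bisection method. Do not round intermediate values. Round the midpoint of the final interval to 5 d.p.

f(1.630000) = -16.296125, f(3.870000) = 26.542386 (opposite signs)
step 1: m = 2.750000, f(m) = -5.757368 < 0 → root in [2.750000, 3.870000]
step 2: m = 3.310000, f(m) = 5.985125 > 0 → root in [2.750000, 3.310000]
step 3: m = 3.030000, f(m) = -0.702767 < 0 → root in [3.030000, 3.310000]
step 4: m = 3.170000, f(m) = 2.407484 > 0 → root in [3.030000, 3.170000]
Midpoint of [3.030000, 3.170000] = 3.100000

3.10000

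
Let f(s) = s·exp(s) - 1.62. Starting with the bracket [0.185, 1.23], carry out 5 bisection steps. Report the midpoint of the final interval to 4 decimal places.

f(0.185000) = -1.397405, f(1.230000) = 2.588112 (opposite signs)
step 1: m = 0.707500, f(m) = -0.184544 < 0 → root in [0.707500, 1.230000]
step 2: m = 0.968750, f(m) = 0.932316 > 0 → root in [0.707500, 0.968750]
step 3: m = 0.838125, f(m) = 0.317768 > 0 → root in [0.707500, 0.838125]
step 4: m = 0.772813, f(m) = 0.053795 > 0 → root in [0.707500, 0.772813]
step 5: m = 0.740156, f(m) = -0.068438 < 0 → root in [0.740156, 0.772813]
Midpoint of [0.740156, 0.772813] = 0.756484

0.7565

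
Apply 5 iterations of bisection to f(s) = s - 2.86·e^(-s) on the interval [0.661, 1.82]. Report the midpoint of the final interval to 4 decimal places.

1.0413

f(0.661000) = -0.815717, f(1.820000) = 1.356606 (opposite signs)
step 1: m = 1.240500, f(m) = 0.413275 > 0 → root in [0.661000, 1.240500]
step 2: m = 0.950750, f(m) = -0.154500 < 0 → root in [0.950750, 1.240500]
step 3: m = 1.095625, f(m) = 0.139440 > 0 → root in [0.950750, 1.095625]
step 4: m = 1.023188, f(m) = -0.004832 < 0 → root in [1.023188, 1.095625]
step 5: m = 1.059406, f(m) = 0.067954 > 0 → root in [1.023188, 1.059406]
Midpoint of [1.023188, 1.059406] = 1.041297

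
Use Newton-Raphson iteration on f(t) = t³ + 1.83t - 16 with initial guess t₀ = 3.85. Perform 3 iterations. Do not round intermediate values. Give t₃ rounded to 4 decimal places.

Newton update: t ← t − f(t)/f'(t).
f'(t) = 3t² + 1.83
t_0 = 3.850000: f = 48.112125, f' = 46.297500 → t_1 = 3.850000 - (48.112125)/(46.297500) = 2.810805
t_1 = 2.810805: f = 11.350892, f' = 25.531876 → t_2 = 2.810805 - (11.350892)/(25.531876) = 2.366228
t_2 = 2.366228: f = 1.578788, f' = 18.627103 → t_3 = 2.366228 - (1.578788)/(18.627103) = 2.281470

2.2815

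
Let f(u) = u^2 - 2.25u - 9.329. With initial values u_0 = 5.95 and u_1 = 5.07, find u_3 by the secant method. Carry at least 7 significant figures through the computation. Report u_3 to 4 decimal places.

4.3916

f(u_0) = 12.686000, f(u_1) = 4.968400
u_2 = 5.070000 - (4.968400)·(5.070000 - 5.950000)/(4.968400 - (12.686000)) = 4.503478; f(u_2) = 0.819487
u_3 = 4.503478 - (0.819487)·(4.503478 - 5.070000)/(0.819487 - (4.968400)) = 4.391579; f(u_3) = 0.075914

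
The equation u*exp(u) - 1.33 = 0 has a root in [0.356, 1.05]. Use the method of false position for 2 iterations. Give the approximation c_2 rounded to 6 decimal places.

0.651689

f(0.356000) = -0.821772, f(1.050000) = 1.670534
step 1: c = 0.584828, f(c) = -0.280419 < 0 → new bracket [0.584828, 1.050000]
step 2: c = 0.651689, f(c) = -0.079552 < 0 → new bracket [0.651689, 1.050000]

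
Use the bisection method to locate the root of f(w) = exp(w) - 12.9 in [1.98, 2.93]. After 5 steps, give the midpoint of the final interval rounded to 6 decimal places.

f(1.980000) = -5.657257, f(2.930000) = 5.827630 (opposite signs)
step 1: m = 2.455000, f(m) = -1.253566 < 0 → root in [2.455000, 2.930000]
step 2: m = 2.692500, f(m) = 1.868551 > 0 → root in [2.455000, 2.692500]
step 3: m = 2.573750, f(m) = 0.214913 > 0 → root in [2.455000, 2.573750]
step 4: m = 2.514375, f(m) = -0.541118 < 0 → root in [2.514375, 2.573750]
step 5: m = 2.544062, f(m) = -0.168713 < 0 → root in [2.544062, 2.573750]
Midpoint of [2.544062, 2.573750] = 2.558906

2.558906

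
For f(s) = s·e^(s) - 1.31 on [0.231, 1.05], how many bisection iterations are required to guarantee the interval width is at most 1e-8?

Initial width b − a = 1.05 − 0.231 = 0.819000.
After n steps the width is (b−a)/2^n; need (b−a)/2^n ≤ 1e-8.
So n ≥ log₂(0.819000/1e-8) = log₂(81900000.0000) ≈ 26.2874.
Hence n = 27.

27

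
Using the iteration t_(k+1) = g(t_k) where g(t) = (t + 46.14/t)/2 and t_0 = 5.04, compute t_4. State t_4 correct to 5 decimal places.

t_1 = g(5.040000) = 7.097381
t_2 = g(7.097381) = 6.799185
t_3 = g(6.799185) = 6.792646
t_4 = g(6.792646) = 6.792643

6.79264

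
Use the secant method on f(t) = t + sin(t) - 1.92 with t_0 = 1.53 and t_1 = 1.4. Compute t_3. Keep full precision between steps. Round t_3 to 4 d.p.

f(t_0) = 0.609168, f(t_1) = 0.465450
t_2 = 1.400000 - (0.465450)·(1.400000 - 1.530000)/(0.465450 - (0.609168)) = 0.978978; f(t_2) = -0.111094
t_3 = 0.978978 - (-0.111094)·(0.978978 - 1.400000)/(-0.111094 - (0.465450)) = 1.060105; f(t_3) = 0.012511

1.0601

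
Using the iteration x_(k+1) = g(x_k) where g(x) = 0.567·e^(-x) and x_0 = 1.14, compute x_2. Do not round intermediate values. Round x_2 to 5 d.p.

0.47297

x_1 = g(1.140000) = 0.181337
x_2 = g(0.181337) = 0.472965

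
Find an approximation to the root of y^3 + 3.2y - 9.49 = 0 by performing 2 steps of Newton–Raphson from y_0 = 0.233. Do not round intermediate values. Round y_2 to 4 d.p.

f'(y) = 3y^2 + 3.2
y_0 = 0.233000: f = -8.731751, f' = 3.362867 → y_1 = 0.233000 - (-8.731751)/(3.362867) = 2.829520
y_1 = 2.829520: f = 22.218114, f' = 27.218546 → y_2 = 2.829520 - (22.218114)/(27.218546) = 2.013234

2.0132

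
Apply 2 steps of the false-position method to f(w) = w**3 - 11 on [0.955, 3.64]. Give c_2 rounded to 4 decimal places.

1.8802

f(0.955000) = -10.129016, f(3.640000) = 37.228544
step 1: c = 1.529278, f(c) = -7.423490 < 0 → new bracket [1.529278, 3.640000]
step 2: c = 1.880190, f(c) = -4.353315 < 0 → new bracket [1.880190, 3.640000]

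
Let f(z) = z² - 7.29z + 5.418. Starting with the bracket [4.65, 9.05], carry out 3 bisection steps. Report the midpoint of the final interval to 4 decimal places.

6.5750

f(4.650000) = -6.858000, f(9.050000) = 21.346000 (opposite signs)
step 1: m = 6.850000, f(m) = 2.404000 > 0 → root in [4.650000, 6.850000]
step 2: m = 5.750000, f(m) = -3.437000 < 0 → root in [5.750000, 6.850000]
step 3: m = 6.300000, f(m) = -0.819000 < 0 → root in [6.300000, 6.850000]
Midpoint of [6.300000, 6.850000] = 6.575000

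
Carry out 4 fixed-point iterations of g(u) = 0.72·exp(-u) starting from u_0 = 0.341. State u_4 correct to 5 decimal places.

0.45106

u_1 = g(0.341000) = 0.511962
u_2 = g(0.511962) = 0.431509
u_3 = g(0.431509) = 0.467660
u_4 = g(0.467660) = 0.451056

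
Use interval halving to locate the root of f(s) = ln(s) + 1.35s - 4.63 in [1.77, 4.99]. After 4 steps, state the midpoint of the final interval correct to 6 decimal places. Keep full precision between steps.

f(1.770000) = -1.669520, f(4.990000) = 3.713936 (opposite signs)
step 1: m = 3.380000, f(m) = 1.150876 > 0 → root in [1.770000, 3.380000]
step 2: m = 2.575000, f(m) = -0.207900 < 0 → root in [2.575000, 3.380000]
step 3: m = 2.977500, f(m) = 0.480709 > 0 → root in [2.575000, 2.977500]
step 4: m = 2.776250, f(m) = 0.139039 > 0 → root in [2.575000, 2.776250]
Midpoint of [2.575000, 2.776250] = 2.675625

2.675625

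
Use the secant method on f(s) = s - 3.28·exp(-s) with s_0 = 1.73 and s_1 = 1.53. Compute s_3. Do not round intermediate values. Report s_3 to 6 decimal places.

1.103230

f(s_0) = 1.148507, f(s_1) = 0.819763
s_2 = 1.530000 - (0.819763)·(1.530000 - 1.730000)/(0.819763 - (1.148507)) = 1.031276; f(s_2) = -0.138214
s_3 = 1.031276 - (-0.138214)·(1.031276 - 1.530000)/(-0.138214 - (0.819763)) = 1.103230; f(s_3) = 0.014934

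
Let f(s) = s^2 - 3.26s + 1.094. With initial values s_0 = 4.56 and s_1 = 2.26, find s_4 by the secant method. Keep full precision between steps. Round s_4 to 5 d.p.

2.86575

Secant update: s_(k+1) = s_k − f(s_k)·(s_k − s_(k-1))/(f(s_k) − f(s_(k-1))).
f(s_0) = 7.022000, f(s_1) = -1.166000
s_2 = 2.260000 - (-1.166000)·(2.260000 - 4.560000)/(-1.166000 - (7.022000)) = 2.587528; f(s_2) = -0.646040
s_3 = 2.587528 - (-0.646040)·(2.587528 - 2.260000)/(-0.646040 - (-1.166000)) = 2.994475; f(s_3) = 0.298893
s_4 = 2.994475 - (0.298893)·(2.994475 - 2.587528)/(0.298893 - (-0.646040)) = 2.865753; f(s_4) = -0.035814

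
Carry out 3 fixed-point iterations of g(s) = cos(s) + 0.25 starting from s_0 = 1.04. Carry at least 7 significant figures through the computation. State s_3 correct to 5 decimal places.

s_1 = g(1.040000) = 0.756220
s_2 = g(0.756220) = 0.977435
s_3 = g(0.977435) = 0.809151

0.80915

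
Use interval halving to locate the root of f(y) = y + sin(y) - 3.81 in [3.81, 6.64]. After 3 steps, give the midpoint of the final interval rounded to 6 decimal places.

f(3.810000) = -0.619737, f(6.640000) = 3.179291 (opposite signs)
step 1: m = 5.225000, f(m) = 0.543533 > 0 → root in [3.810000, 5.225000]
step 2: m = 4.517500, f(m) = -0.273569 < 0 → root in [4.517500, 5.225000]
step 3: m = 4.871250, f(m) = 0.073842 > 0 → root in [4.517500, 4.871250]
Midpoint of [4.517500, 4.871250] = 4.694375

4.694375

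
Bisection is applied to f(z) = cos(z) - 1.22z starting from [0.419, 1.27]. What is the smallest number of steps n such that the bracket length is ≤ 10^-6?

Initial width b − a = 1.27 − 0.419 = 0.851000.
After n steps the width is (b−a)/2^n; need (b−a)/2^n ≤ 10^-6.
So n ≥ log₂(0.851000/10^-6) = log₂(851000.0000) ≈ 19.6988.
Hence n = 20.

20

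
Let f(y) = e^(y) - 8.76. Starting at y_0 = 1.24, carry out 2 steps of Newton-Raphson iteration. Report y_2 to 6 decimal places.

f'(y) = e^(y)
y_0 = 1.240000: f = -5.304387, f' = 3.455613 → y_1 = 1.240000 - (-5.304387)/(3.455613) = 2.775006
y_1 = 2.775006: f = 7.278719, f' = 16.038719 → y_2 = 2.775006 - (7.278719)/(16.038719) = 2.321184

2.321184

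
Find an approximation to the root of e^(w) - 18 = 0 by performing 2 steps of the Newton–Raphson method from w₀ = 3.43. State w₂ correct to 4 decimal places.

2.8976

f'(w) = e^(w)
w_0 = 3.430000: f = 12.876643, f' = 30.876643 → w_1 = 3.430000 - (12.876643)/(30.876643) = 3.012965
w_1 = 3.012965: f = 2.347640, f' = 20.347640 → w_2 = 3.012965 - (2.347640)/(20.347640) = 2.897588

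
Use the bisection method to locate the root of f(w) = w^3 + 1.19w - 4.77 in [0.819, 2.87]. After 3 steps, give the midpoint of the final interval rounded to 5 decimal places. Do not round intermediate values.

1.45994

f(0.819000) = -3.246037, f(2.870000) = 22.285203 (opposite signs)
step 1: m = 1.844500, f(m) = 3.700276 > 0 → root in [0.819000, 1.844500]
step 2: m = 1.331750, f(m) = -0.823282 < 0 → root in [1.331750, 1.844500]
step 3: m = 1.588125, f(m) = 1.125344 > 0 → root in [1.331750, 1.588125]
Midpoint of [1.331750, 1.588125] = 1.459938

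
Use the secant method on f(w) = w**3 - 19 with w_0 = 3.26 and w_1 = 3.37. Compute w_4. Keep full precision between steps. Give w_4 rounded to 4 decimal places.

f(w_0) = 15.645976, f(w_1) = 19.272753
w_2 = 3.370000 - (19.272753)·(3.370000 - 3.260000)/(19.272753 - (15.645976)) = 2.785458; f(w_2) = 2.611750
w_3 = 2.785458 - (2.611750)·(2.785458 - 3.370000)/(2.611750 - (19.272753)) = 2.693826; f(w_3) = 0.548293
w_4 = 2.693826 - (0.548293)·(2.693826 - 2.785458)/(0.548293 - (2.611750)) = 2.669478; f(w_4) = 0.023011

2.6695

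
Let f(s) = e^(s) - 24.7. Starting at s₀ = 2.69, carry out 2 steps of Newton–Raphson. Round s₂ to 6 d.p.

f'(s) = e^(s)
s_0 = 2.690000: f = -9.968324, f' = 14.731676 → s_1 = 2.690000 - (-9.968324)/(14.731676) = 3.366659
s_1 = 3.366659: f = 4.281544, f' = 28.981544 → s_2 = 3.366659 - (4.281544)/(28.981544) = 3.218926

3.218926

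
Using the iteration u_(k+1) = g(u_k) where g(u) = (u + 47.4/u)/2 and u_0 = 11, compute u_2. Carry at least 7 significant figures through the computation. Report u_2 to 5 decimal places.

6.92347

u_1 = g(11.000000) = 7.654545
u_2 = g(7.654545) = 6.923472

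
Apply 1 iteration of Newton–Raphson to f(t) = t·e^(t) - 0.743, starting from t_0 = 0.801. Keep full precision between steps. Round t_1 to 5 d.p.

0.54143

Newton update: t ← t − f(t)/f'(t).
f'(t) = (t + 1)·e^(t)
t_0 = 0.801000: f = 1.041442, f' = 4.012209 → t_1 = 0.801000 - (1.041442)/(4.012209) = 0.541432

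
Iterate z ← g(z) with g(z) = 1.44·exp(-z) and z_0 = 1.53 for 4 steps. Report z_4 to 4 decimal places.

z_1 = g(1.530000) = 0.311811
z_2 = g(0.311811) = 1.054252
z_3 = g(1.054252) = 0.501772
z_4 = g(0.501772) = 0.871858

0.8719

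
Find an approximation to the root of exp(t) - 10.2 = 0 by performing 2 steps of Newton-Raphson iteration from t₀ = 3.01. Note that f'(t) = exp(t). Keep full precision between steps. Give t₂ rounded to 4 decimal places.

t_0 = 3.010000: f = 10.087400, f' = 20.287400 → t_1 = 3.010000 - (10.087400)/(20.287400) = 2.512775
t_1 = 2.512775: f = 2.139125, f' = 12.339125 → t_2 = 2.512775 - (2.139125)/(12.339125) = 2.339414

2.3394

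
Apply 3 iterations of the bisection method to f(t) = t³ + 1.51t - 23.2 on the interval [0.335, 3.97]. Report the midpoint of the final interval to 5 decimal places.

f(0.335000) = -22.656555, f(3.970000) = 45.365473 (opposite signs)
step 1: m = 2.152500, f(m) = -9.976641 < 0 → root in [2.152500, 3.970000]
step 2: m = 3.061250, f(m) = 10.110231 > 0 → root in [2.152500, 3.061250]
step 3: m = 2.606875, f(m) = -1.547825 < 0 → root in [2.606875, 3.061250]
Midpoint of [2.606875, 3.061250] = 2.834063

2.83406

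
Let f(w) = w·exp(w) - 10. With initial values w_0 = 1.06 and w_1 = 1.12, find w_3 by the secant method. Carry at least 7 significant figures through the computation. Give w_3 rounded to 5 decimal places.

1.56054

Secant update: w_(k+1) = w_k − f(w_k)·(w_k − w_(k-1))/(f(w_k) − f(w_(k-1))).
f(w_0) = -6.940447, f(w_1) = -6.567363
w_2 = 1.120000 - (-6.567363)·(1.120000 - 1.060000)/(-6.567363 - (-6.940447)) = 2.176176; f(w_2) = 9.177644
w_3 = 2.176176 - (9.177644)·(2.176176 - 1.120000)/(9.177644 - (-6.567363)) = 1.560539; f(w_3) = -2.569669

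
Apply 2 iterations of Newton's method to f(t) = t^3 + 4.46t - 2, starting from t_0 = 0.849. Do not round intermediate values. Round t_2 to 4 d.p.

f'(t) = 3t^2 + 4.46
t_0 = 0.849000: f = 2.398500, f' = 6.622403 → t_1 = 0.849000 - (2.398500)/(6.622403) = 0.486820
t_1 = 0.486820: f = 0.286592, f' = 5.170982 → t_2 = 0.486820 - (0.286592)/(5.170982) = 0.431397

0.4314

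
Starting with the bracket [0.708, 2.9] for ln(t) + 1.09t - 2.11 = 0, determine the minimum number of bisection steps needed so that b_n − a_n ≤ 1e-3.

12

Initial width b − a = 2.9 − 0.708 = 2.192000.
After n steps the width is (b−a)/2^n; need (b−a)/2^n ≤ 1e-3.
So n ≥ log₂(2.192000/1e-3) = log₂(2192.0000) ≈ 11.0980.
Hence n = 12.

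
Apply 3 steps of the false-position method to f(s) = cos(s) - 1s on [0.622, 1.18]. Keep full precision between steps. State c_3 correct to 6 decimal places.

False-position update: c = (a·f(b) − b·f(a))/(f(b) − f(a)); replace the endpoint whose sign matches f(c).
f(0.622000) = 0.190715, f(1.180000) = -0.799075
step 1: c = 0.729517, f(c) = 0.015980 > 0 → new bracket [0.729517, 1.180000]
step 2: c = 0.738349, f(c) = 0.001232 > 0 → new bracket [0.738349, 1.180000]
step 3: c = 0.739029, f(c) = 0.000094 > 0 → new bracket [0.739029, 1.180000]

0.739029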